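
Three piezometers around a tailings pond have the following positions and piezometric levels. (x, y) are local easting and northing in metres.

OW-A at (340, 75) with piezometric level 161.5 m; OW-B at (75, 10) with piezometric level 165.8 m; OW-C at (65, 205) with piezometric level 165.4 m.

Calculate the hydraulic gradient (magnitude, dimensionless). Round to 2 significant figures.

With h = a·x + b·y + c and OW-A as origin, the differences give:
  (-265)·a + (-65)·b = +4.3
  (-275)·a + 130·b = +3.9
Eliminate b (×130 and ×(-65), subtract): -52325·a = 812.50 → a = ∂h/∂x = -0.01553
Back-substitute: b = ∂h/∂y = -0.002848.
|∇h| = √(-0.01553² + -0.002848²) = 0.01579

0.016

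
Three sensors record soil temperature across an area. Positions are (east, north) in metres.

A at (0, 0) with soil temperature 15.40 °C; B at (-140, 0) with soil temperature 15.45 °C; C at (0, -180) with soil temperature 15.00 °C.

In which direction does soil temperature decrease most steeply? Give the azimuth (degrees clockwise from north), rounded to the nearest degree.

∂T/∂x = (15.45 − 15.40) / (-140 − 0) = -0.0003571
∂T/∂y = (15.00 − 15.40) / (-180 − 0) = +0.002222
Steepest decrease is along −∇f: components (+0.0003571 E, -0.002222 N).
Azimuth = atan2(+0.0003571, -0.002222) = 170.9° ≈ 171°.

171°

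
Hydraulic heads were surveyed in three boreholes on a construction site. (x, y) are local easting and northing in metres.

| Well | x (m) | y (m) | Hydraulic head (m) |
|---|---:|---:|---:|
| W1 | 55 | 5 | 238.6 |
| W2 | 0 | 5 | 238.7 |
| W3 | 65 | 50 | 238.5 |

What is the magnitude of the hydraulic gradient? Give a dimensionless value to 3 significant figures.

0.00257

Differences from W1: to W2 (Δx, Δy, Δh) = (-55, 0, +0.1); to W3 = (10, 45, -0.1).
Solve a·Δx + b·Δy = Δh: det = (-55)·45 − 10·0 = -2475.
∂h/∂x = [(+0.1)·45 − (-0.1)·0] / -2475 = -0.001818
∂h/∂y = [(-55)·(-0.1) − 10·(+0.1)] / -2475 = -0.001818
|∇h| = √(-0.001818² + -0.001818²) = 0.002571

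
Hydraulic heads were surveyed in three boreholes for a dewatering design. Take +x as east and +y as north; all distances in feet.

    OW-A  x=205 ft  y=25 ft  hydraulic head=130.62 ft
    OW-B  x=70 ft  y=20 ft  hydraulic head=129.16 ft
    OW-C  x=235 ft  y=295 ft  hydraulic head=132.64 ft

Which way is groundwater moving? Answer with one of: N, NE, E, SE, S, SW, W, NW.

Taking OW-A as reference: OW-B−OW-A = (-135, -5, -1.46); OW-C−OW-A = (30, 270, +2.02).
Determinant of the coordinate differences = (-135)·270 − 30·(-5) = -36300.
∂h/∂x = [(-1.46)·270 − (+2.02)·(-5)] / -36300 = +0.01058
∂h/∂y = [(-135)·(+2.02) − 30·(-1.46)] / -36300 = +0.006306
Flow = −∇h = (-0.01058 east, -0.006306 north), which points southwest.

SW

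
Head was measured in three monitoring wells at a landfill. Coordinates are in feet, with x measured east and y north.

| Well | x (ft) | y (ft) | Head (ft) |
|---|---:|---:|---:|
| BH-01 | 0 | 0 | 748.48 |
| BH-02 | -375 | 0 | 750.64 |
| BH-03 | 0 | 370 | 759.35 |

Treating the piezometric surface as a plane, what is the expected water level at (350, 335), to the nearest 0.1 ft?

756.3 ft

∂h/∂x = (750.64 − 748.48) / (-375 − 0) = -0.005760
∂h/∂y = (759.35 − 748.48) / (370 − 0) = +0.02938
h(350, 335) = 748.48 + (-0.005760)·(350) + (+0.02938)·(335) = 748.48 -2.016 +9.842 = 756.306 ft.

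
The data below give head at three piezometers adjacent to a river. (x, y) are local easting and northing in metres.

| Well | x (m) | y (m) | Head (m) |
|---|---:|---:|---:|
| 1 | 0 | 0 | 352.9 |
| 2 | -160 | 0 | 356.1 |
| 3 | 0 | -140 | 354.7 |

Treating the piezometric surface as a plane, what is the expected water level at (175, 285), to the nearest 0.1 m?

∂h/∂x = (356.1 − 352.9) / (-160 − 0) = -0.02000
∂h/∂y = (354.7 − 352.9) / (-140 − 0) = -0.01286
h(175, 285) = 352.9 + (-0.02000)·(175) + (-0.01286)·(285) = 352.9 -3.500 -3.664 = 345.736 m.

345.7 m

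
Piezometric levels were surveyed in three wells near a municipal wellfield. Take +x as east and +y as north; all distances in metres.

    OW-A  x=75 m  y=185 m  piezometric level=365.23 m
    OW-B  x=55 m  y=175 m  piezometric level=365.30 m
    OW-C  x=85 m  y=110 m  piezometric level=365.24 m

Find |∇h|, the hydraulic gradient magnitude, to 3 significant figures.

Differences from OW-A: to OW-B (Δx, Δy, Δh) = (-20, -10, +0.07); to OW-C = (10, -75, +0.01).
Determinant of the coordinate differences = (-20)·(-75) − 10·(-10) = 1600.
∂h/∂x = [(+0.07)·(-75) − (+0.01)·(-10)] / 1600 = -0.003219
∂h/∂y = [(-20)·(+0.01) − 10·(+0.07)] / 1600 = -0.0005625
|∇h| = √(-0.003219² + -0.0005625²) = 0.003268

0.00327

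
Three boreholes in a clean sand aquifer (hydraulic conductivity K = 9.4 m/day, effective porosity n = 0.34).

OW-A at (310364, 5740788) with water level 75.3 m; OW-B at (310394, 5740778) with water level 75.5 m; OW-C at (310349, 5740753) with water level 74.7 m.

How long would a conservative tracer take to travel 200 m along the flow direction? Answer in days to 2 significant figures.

440 days

With h = a·x + b·y + c and OW-A as origin, the differences give:
  30·a + (-10)·b = +0.2
  (-15)·a + (-35)·b = -0.6
Eliminate b (×(-35) and ×(-10), subtract): -1200·a = -13.00 → a = ∂h/∂x = +0.01083
Back-substitute: b = ∂h/∂y = +0.01250.
|∇h| = √(0.01083² + 0.01250²) = 0.01654
Seepage velocity v = K·i/n = 9.4 × 0.01654 / 0.34 = 0.4573 m/day.
t = 200 / 0.4573 = 437.3 days.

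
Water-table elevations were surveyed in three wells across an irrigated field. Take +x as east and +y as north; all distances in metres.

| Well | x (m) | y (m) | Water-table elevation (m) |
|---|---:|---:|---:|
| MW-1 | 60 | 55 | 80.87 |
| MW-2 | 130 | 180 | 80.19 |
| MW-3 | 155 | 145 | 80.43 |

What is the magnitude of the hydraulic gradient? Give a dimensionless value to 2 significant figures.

Differences from MW-1: to MW-2 (Δx, Δy, Δh) = (70, 125, -0.68); to MW-3 = (95, 90, -0.44).
Solve a·Δx + b·Δy = Δh: det = 70·90 − 95·125 = -5575.
∂h/∂x = [(-0.68)·90 − (-0.44)·125] / -5575 = +0.001112
∂h/∂y = [70·(-0.44) − 95·(-0.68)] / -5575 = -0.006063
|∇h| = √(0.001112² + -0.006063²) = 0.006164

0.0062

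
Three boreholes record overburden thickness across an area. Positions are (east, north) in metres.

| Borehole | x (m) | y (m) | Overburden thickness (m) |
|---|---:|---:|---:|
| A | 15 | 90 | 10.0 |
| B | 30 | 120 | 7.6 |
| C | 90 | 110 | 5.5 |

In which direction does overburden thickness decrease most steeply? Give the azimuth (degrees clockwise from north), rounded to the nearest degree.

Differences from A: to B (Δx, Δy, Δh) = (15, 30, -2.4); to C = (75, 20, -4.5).
Solve a·Δx + b·Δy = Δd: det = 15·20 − 75·30 = -1950.
∂d/∂x = [(-2.4)·20 − (-4.5)·30] / -1950 = -0.04462
∂d/∂y = [15·(-4.5) − 75·(-2.4)] / -1950 = -0.05769
Steepest decrease is along −∇f: components (+0.04462 E, +0.05769 N).
Azimuth = atan2(+0.04462, +0.05769) = 37.7° ≈ 038°.

038°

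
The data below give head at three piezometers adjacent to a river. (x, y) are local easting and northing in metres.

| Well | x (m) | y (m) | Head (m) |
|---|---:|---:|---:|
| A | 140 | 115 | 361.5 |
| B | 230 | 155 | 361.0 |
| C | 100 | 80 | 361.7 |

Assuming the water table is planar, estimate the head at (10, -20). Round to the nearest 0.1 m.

362.1 m

With h = a·x + b·y + c and A as origin, the differences give:
  90·a + 40·b = -0.5
  (-40)·a + (-35)·b = +0.2
Eliminate b (×(-35) and ×40, subtract): -1550·a = 9.50 → a = ∂h/∂x = -0.006129
Back-substitute: b = ∂h/∂y = +0.001290.
h(10, -20) = 361.5 + (-0.006129)·(-130) + (+0.001290)·(-135) = 361.5 +0.797 -0.174 = 362.123 m.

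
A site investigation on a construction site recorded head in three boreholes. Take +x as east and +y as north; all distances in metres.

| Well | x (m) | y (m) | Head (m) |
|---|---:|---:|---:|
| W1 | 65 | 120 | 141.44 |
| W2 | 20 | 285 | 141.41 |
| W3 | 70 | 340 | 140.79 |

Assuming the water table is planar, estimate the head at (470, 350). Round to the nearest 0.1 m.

137.0 m

Differences from W1: to W2 (Δx, Δy, Δh) = (-45, 165, -0.03); to W3 = (5, 220, -0.65).
Solve a·Δx + b·Δy = Δh: det = (-45)·220 − 5·165 = -10725.
∂h/∂x = [(-0.03)·220 − (-0.65)·165] / -10725 = -0.009385
∂h/∂y = [(-45)·(-0.65) − 5·(-0.03)] / -10725 = -0.002741
h(470, 350) = 141.44 + (-0.009385)·(405) + (-0.002741)·(230) = 141.44 -3.801 -0.630 = 137.009 m.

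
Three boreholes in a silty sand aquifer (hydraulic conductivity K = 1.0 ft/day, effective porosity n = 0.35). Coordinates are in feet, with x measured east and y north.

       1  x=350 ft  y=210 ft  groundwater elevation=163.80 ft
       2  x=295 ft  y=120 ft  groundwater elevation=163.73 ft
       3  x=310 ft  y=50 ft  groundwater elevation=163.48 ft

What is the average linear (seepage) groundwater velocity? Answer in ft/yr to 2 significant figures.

With h = a·x + b·y + c and 1 as origin, the differences give:
  (-55)·a + (-90)·b = -0.07
  (-40)·a + (-160)·b = -0.32
Eliminate b (×(-160) and ×(-90), subtract): 5200·a = -17.600 → a = ∂h/∂x = -0.003385
Back-substitute: b = ∂h/∂y = +0.002846.
|∇h| = √(-0.003385² + 0.002846²) = 0.004422
Seepage velocity v = K·i/n = 1.0 × 0.004422 / 0.35 = 0.01263 ft/day = 4.613 ft/yr.

4.6 ft/yr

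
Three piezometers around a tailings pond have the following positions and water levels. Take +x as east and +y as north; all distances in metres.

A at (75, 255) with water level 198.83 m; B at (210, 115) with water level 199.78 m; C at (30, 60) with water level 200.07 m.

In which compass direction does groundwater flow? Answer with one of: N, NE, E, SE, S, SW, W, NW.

Taking A as reference: B−A = (135, -140, +0.95); C−A = (-45, -195, +1.24).
Determinant of the coordinate differences = 135·(-195) − (-45)·(-140) = -32625.
∂h/∂x = [(+0.95)·(-195) − (+1.24)·(-140)] / -32625 = +0.0003571
∂h/∂y = [135·(+1.24) − (-45)·(+0.95)] / -32625 = -0.006441
Flow = −∇h = (-0.0003571 east, +0.006441 north), which points north.

N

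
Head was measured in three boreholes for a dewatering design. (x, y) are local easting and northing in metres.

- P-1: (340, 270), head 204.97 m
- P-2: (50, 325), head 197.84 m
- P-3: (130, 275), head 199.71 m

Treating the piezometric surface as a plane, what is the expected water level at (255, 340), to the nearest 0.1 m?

203.0 m

Taking P-1 as reference: P-2−P-1 = (-290, 55, -7.13); P-3−P-1 = (-210, 5, -5.26).
Solve a·Δx + b·Δy = Δh: det = (-290)·5 − (-210)·55 = 10100.
∂h/∂x = [(-7.13)·5 − (-5.26)·55] / 10100 = +0.02511
∂h/∂y = [(-290)·(-5.26) − (-210)·(-7.13)] / 10100 = +0.002782
h(255, 340) = 204.97 + (+0.02511)·(-85) + (+0.002782)·(70) = 204.97 -2.135 +0.195 = 203.030 m.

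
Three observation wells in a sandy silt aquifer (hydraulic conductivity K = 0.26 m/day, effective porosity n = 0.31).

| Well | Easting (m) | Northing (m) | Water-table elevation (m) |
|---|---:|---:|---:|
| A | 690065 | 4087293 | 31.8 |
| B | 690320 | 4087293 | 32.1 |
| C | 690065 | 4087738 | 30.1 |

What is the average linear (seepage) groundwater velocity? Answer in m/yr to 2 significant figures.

1.2 m/yr

∂h/∂x = (32.1 − 31.8) / (690320 − 690065) = +0.001176
∂h/∂y = (30.1 − 31.8) / (4087738 − 4087293) = -0.003820
|∇h| = √(0.001176² + -0.003820²) = 0.003997
Seepage velocity v = K·i/n = 0.26 × 0.003997 / 0.31 = 0.003352 m/day = 1.224 m/yr.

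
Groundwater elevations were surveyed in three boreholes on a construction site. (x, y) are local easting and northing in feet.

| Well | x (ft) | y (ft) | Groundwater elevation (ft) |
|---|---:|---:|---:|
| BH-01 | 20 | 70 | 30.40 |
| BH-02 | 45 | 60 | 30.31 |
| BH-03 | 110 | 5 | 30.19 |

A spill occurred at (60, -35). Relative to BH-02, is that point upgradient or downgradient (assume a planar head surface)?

upgradient

Differences from BH-01: to BH-02 (Δx, Δy, Δh) = (25, -10, -0.09); to BH-03 = (90, -65, -0.21).
Determinant of the coordinate differences = 25·(-65) − 90·(-10) = -725.
∂h/∂x = [(-0.09)·(-65) − (-0.21)·(-10)] / -725 = -0.005172
∂h/∂y = [25·(-0.21) − 90·(-0.09)] / -725 = -0.003931
Head at (60, -35) = 30.40 + (-0.005172)·(40) + (-0.003931)·(-105) = 30.61 ft.
That is higher than the 30.31 ft at BH-02, so the point is upgradient.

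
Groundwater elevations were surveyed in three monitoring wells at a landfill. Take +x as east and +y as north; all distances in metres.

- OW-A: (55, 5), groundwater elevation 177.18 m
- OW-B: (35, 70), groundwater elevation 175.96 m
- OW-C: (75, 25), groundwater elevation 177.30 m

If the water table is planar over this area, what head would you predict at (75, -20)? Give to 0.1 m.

177.9 m

Three-point gradient (reference OW-A): Δ to OW-B = (-20, 65, -1.22), Δ to OW-C = (20, 20, +0.12).
∂h/∂x = +0.01894, ∂h/∂y = -0.01294 (det = -1700).
h(75, -20) = 177.18 + (+0.01894)·(20) + (-0.01294)·(-25) = 177.18 +0.379 +0.324 = 177.882 m.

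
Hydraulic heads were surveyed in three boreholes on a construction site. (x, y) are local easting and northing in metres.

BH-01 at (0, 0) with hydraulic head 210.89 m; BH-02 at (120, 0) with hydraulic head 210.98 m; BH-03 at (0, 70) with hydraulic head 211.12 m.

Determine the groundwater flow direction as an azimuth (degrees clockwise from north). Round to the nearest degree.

193°

∂h/∂x = (210.98 − 210.89) / (120 − 0) = +0.0007500
∂h/∂y = (211.12 − 210.89) / (70 − 0) = +0.003286
Flow direction (−∇h) has components (-0.0007500 E, -0.003286 N).
Azimuth = atan2(E, N) = atan2(-0.0007500, -0.003286) = 192.9° ≈ 193°.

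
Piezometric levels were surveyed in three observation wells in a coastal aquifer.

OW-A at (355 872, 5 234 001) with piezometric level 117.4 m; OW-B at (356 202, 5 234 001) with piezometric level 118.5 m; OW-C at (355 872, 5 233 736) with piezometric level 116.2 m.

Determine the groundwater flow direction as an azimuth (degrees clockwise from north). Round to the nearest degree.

∂h/∂x = (118.5 − 117.4) / (356202 − 355872) = +0.003333
∂h/∂y = (116.2 − 117.4) / (5233736 − 5234001) = +0.004528
Flow direction (−∇h) has components (-0.003333 E, -0.004528 N).
Azimuth = atan2(E, N) = atan2(-0.003333, -0.004528) = 216.4° ≈ 216°.

216°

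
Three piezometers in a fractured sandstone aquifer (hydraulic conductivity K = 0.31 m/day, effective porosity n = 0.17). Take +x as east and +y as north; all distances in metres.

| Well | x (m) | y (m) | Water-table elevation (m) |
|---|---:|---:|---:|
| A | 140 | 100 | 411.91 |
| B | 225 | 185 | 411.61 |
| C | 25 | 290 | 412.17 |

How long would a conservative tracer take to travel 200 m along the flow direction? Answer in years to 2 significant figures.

Taking A as reference: B−A = (85, 85, -0.30); C−A = (-115, 190, +0.26).
Determinant of the coordinate differences = 85·190 − (-115)·85 = 25925.
∂h/∂x = [(-0.30)·190 − (+0.26)·85] / 25925 = -0.003051
∂h/∂y = [85·(+0.26) − (-115)·(-0.30)] / 25925 = -0.0004783
|∇h| = √(-0.003051² + -0.0004783²) = 0.003088
Seepage velocity v = K·i/n = 0.31 × 0.003088 / 0.17 = 0.005631 m/day.
t = 200 / 0.005631 = 3.552e+04 days = 97.2 years.

97 years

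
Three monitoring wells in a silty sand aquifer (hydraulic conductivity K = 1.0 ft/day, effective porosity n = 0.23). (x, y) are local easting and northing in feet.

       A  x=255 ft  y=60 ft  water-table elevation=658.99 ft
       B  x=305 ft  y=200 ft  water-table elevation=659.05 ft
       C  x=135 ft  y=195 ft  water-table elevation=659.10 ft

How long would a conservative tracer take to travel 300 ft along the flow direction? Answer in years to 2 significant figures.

300 years

Differences from A: to B (Δx, Δy, Δh) = (50, 140, +0.06); to C = (-120, 135, +0.11).
Determinant of the coordinate differences = 50·135 − (-120)·140 = 23550.
∂h/∂x = [(+0.06)·135 − (+0.11)·140] / 23550 = -0.0003100
∂h/∂y = [50·(+0.11) − (-120)·(+0.06)] / 23550 = +0.0005393
|∇h| = √(-0.0003100² + 0.0005393²) = 0.000622
Seepage velocity v = K·i/n = 1.0 × 0.000622 / 0.23 = 0.002704 ft/day.
t = 300 / 0.002704 = 1.109e+05 days = 304 years.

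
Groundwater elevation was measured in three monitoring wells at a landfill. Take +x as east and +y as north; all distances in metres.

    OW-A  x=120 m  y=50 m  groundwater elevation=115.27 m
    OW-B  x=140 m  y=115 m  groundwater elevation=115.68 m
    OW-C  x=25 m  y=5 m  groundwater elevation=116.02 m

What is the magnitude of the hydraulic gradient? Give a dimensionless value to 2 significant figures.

0.016

Taking OW-A as reference: OW-B−OW-A = (20, 65, +0.41); OW-C−OW-A = (-95, -45, +0.75).
Determinant of the coordinate differences = 20·(-45) − (-95)·65 = 5275.
∂h/∂x = [(+0.41)·(-45) − (+0.75)·65] / 5275 = -0.01274
∂h/∂y = [20·(+0.75) − (-95)·(+0.41)] / 5275 = +0.01023
|∇h| = √(-0.01274² + 0.01023²) = 0.01634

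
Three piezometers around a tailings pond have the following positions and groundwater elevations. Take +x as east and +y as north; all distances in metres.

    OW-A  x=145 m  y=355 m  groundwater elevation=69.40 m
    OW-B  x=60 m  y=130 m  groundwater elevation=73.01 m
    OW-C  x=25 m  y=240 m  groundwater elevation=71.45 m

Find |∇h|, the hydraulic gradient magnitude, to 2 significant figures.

Differences from OW-A: to OW-B (Δx, Δy, Δh) = (-85, -225, +3.61); to OW-C = (-120, -115, +2.05).
Determinant of the coordinate differences = (-85)·(-115) − (-120)·(-225) = -17225.
∂h/∂x = [(+3.61)·(-115) − (+2.05)·(-225)] / -17225 = -0.002676
∂h/∂y = [(-85)·(+2.05) − (-120)·(+3.61)] / -17225 = -0.01503
|∇h| = √(-0.002676² + -0.01503²) = 0.01527

0.015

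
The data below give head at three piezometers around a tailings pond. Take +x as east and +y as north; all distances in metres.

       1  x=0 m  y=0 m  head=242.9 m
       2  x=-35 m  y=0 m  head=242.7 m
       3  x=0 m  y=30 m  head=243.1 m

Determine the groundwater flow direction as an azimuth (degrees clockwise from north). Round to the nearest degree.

∂h/∂x = (242.7 − 242.9) / (-35 − 0) = +0.005714
∂h/∂y = (243.1 − 242.9) / (30 − 0) = +0.006667
Flow direction (−∇h) has components (-0.005714 E, -0.006667 N).
Azimuth = atan2(E, N) = atan2(-0.005714, -0.006667) = 220.6° ≈ 221°.

221°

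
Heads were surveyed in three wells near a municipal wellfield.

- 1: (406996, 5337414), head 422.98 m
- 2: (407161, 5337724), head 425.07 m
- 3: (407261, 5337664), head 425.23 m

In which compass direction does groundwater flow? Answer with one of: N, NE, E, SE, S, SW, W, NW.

Three-point gradient (reference 1): Δ to 2 = (165, 310, +2.09), Δ to 3 = (265, 250, +2.25).
∂h/∂x = +0.004279, ∂h/∂y = +0.004465 (det = -40900).
Flow = −∇h = (-0.004279 east, -0.004465 north), which points southwest.

SW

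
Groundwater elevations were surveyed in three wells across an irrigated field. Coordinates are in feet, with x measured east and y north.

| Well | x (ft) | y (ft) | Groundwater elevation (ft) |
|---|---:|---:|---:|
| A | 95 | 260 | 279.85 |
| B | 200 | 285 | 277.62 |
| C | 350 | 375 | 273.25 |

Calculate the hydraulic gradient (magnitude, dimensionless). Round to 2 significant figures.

0.027

Differences from A: to B (Δx, Δy, Δh) = (105, 25, -2.23); to C = (255, 115, -6.60).
Solve a·Δx + b·Δy = Δh: det = 105·115 − 255·25 = 5700.
∂h/∂x = [(-2.23)·115 − (-6.60)·25] / 5700 = -0.01604
∂h/∂y = [105·(-6.60) − 255·(-2.23)] / 5700 = -0.02182
|∇h| = √(-0.01604² + -0.02182²) = 0.02708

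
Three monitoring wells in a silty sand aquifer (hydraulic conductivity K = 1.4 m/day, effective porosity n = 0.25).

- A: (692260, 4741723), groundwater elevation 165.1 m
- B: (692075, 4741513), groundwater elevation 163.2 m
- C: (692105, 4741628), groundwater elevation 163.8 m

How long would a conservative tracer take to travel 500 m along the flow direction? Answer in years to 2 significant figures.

Differences from A: to B (Δx, Δy, Δh) = (-185, -210, -1.9); to C = (-155, -95, -1.3).
Solve a·Δx + b·Δy = Δh: det = (-185)·(-95) − (-155)·(-210) = -14975.
∂h/∂x = [(-1.9)·(-95) − (-1.3)·(-210)] / -14975 = +0.006177
∂h/∂y = [(-185)·(-1.3) − (-155)·(-1.9)] / -14975 = +0.003606
|∇h| = √(0.006177² + 0.003606²) = 0.007153
Seepage velocity v = K·i/n = 1.4 × 0.007153 / 0.25 = 0.04006 m/day.
t = 500 / 0.04006 = 1.248e+04 days = 34.2 years.

34 years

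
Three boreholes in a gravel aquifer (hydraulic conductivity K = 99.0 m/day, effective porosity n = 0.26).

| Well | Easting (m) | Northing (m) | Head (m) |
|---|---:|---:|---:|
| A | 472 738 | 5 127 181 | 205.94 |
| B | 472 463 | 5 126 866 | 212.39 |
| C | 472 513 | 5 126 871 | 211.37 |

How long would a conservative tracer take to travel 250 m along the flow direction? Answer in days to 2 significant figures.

32 days

Differences from A: to B (Δx, Δy, Δh) = (-275, -315, +6.45); to C = (-225, -310, +5.43).
Solve a·Δx + b·Δy = Δh: det = (-275)·(-310) − (-225)·(-315) = 14375.
∂h/∂x = [(+6.45)·(-310) − (+5.43)·(-315)] / 14375 = -0.02011
∂h/∂y = [(-275)·(+5.43) − (-225)·(+6.45)] / 14375 = -0.002922
|∇h| = √(-0.02011² + -0.002922²) = 0.02032
Seepage velocity v = K·i/n = 99.0 × 0.02032 / 0.26 = 7.737 m/day.
t = 250 / 7.737 = 32.31 days.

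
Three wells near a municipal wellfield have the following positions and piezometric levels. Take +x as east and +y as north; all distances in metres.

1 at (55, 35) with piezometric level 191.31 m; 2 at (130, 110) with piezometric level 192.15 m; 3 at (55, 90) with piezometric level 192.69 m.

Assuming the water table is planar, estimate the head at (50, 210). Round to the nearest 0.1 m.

Three-point gradient (reference 1): Δ to 2 = (75, 75, +0.84), Δ to 3 = (0, 55, +1.38).
∂h/∂x = -0.01389, ∂h/∂y = +0.02509 (det = 4125).
h(50, 210) = 191.31 + (-0.01389)·(-5) + (+0.02509)·(175) = 191.31 +0.069 +4.391 = 195.770 m.

195.8 m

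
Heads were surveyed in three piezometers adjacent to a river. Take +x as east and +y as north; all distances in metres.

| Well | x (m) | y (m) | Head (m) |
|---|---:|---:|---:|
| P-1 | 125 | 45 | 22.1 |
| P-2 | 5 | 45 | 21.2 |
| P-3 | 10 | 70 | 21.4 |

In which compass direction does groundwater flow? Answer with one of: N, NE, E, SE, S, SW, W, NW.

Differences from P-1: to P-2 (Δx, Δy, Δh) = (-120, 0, -0.9); to P-3 = (-115, 25, -0.7).
Solve a·Δx + b·Δy = Δh: det = (-120)·25 − (-115)·0 = -3000.
∂h/∂x = [(-0.9)·25 − (-0.7)·0] / -3000 = +0.007500
∂h/∂y = [(-120)·(-0.7) − (-115)·(-0.9)] / -3000 = +0.006500
Flow = −∇h = (-0.007500 east, -0.006500 north), which points southwest.

SW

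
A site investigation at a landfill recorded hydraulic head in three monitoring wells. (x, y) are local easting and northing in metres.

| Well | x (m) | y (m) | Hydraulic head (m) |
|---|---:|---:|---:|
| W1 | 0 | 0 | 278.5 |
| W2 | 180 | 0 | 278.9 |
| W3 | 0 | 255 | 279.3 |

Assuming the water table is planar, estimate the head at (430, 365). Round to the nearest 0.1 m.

∂h/∂x = (278.9 − 278.5) / (180 − 0) = +0.002222
∂h/∂y = (279.3 − 278.5) / (255 − 0) = +0.003137
h(430, 365) = 278.5 + (+0.002222)·(430) + (+0.003137)·(365) = 278.5 +0.956 +1.145 = 280.601 m.

280.6 m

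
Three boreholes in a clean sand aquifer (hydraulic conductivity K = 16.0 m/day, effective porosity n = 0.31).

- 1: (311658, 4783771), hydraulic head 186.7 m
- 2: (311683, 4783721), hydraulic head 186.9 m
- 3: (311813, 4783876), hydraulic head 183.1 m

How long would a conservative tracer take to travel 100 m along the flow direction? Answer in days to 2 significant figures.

100 days

Three-point gradient (reference 1): Δ to 2 = (25, -50, +0.2), Δ to 3 = (155, 105, -3.6).
∂h/∂x = -0.01533, ∂h/∂y = -0.01166 (det = 10375).
|∇h| = √(-0.01533² + -0.01166²) = 0.01926
Seepage velocity v = K·i/n = 16.0 × 0.01926 / 0.31 = 0.9941 m/day.
t = 100 / 0.9941 = 100.6 days.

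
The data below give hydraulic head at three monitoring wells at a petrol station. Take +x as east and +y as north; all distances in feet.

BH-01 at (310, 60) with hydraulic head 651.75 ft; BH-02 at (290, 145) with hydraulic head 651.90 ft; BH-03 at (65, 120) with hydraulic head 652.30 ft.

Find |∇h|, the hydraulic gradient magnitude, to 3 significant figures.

0.00233

With h = a·x + b·y + c and BH-01 as origin, the differences give:
  (-20)·a + 85·b = +0.15
  (-245)·a + 60·b = +0.55
Eliminate b (×60 and ×85, subtract): 19625·a = -37.750 → a = ∂h/∂x = -0.001924
Back-substitute: b = ∂h/∂y = +0.001312.
|∇h| = √(-0.001924² + 0.001312²) = 0.002329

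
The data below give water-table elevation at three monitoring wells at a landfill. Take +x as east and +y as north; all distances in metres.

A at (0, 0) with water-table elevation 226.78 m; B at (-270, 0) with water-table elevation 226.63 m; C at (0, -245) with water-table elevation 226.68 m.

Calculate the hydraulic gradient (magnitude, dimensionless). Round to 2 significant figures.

0.00069

∂h/∂x = (226.63 − 226.78) / (-270 − 0) = +0.0005556
∂h/∂y = (226.68 − 226.78) / (-245 − 0) = +0.0004082
|∇h| = √(0.0005556² + 0.0004082²) = 0.0006894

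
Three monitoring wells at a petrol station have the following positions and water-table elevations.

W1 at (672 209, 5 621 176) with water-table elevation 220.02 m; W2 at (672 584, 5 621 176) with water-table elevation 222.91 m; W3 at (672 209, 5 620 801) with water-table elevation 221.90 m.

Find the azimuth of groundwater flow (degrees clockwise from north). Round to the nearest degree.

∂h/∂x = (222.91 − 220.02) / (672584 − 672209) = +0.007707
∂h/∂y = (221.90 − 220.02) / (5620801 − 5621176) = -0.005013
Flow direction (−∇h) has components (-0.007707 E, +0.005013 N).
Azimuth = atan2(E, N) = atan2(-0.007707, +0.005013) = 303.0° ≈ 303°.

303°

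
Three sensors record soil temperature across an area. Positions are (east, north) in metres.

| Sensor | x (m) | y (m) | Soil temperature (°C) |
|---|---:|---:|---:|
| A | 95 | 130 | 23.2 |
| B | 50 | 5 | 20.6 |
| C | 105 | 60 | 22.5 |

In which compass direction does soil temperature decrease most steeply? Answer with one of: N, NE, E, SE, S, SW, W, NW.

Three-point gradient (reference A): Δ to B = (-45, -125, -2.6), Δ to C = (10, -70, -0.7).
∂T/∂x = +0.02148, ∂T/∂y = +0.01307 (det = 4400).
Steepest decrease is along −∇f = (-0.02148 E, -0.01307 N) → southwest.

SW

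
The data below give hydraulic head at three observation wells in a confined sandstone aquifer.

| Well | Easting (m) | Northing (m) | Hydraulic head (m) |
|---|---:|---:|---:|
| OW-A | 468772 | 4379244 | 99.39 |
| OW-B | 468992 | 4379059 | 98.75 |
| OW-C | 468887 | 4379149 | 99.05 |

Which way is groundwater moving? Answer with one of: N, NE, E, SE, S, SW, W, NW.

NE

Taking OW-A as reference: OW-B−OW-A = (220, -185, -0.64); OW-C−OW-A = (115, -95, -0.34).
Solve a·Δx + b·Δy = Δh: det = 220·(-95) − 115·(-185) = 375.
∂h/∂x = [(-0.64)·(-95) − (-0.34)·(-185)] / 375 = -0.005600
∂h/∂y = [220·(-0.34) − 115·(-0.64)] / 375 = -0.003200
Flow = −∇h = (+0.005600 east, +0.003200 north), which points northeast.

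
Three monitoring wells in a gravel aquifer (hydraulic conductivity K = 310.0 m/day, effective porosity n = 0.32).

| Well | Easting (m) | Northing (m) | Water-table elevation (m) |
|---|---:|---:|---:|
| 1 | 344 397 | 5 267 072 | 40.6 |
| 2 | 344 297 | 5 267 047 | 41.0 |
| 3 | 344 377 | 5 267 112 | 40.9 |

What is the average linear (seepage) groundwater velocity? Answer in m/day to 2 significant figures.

Differences from 1: to 2 (Δx, Δy, Δh) = (-100, -25, +0.4); to 3 = (-20, 40, +0.3).
Determinant of the coordinate differences = (-100)·40 − (-20)·(-25) = -4500.
∂h/∂x = [(+0.4)·40 − (+0.3)·(-25)] / -4500 = -0.005222
∂h/∂y = [(-100)·(+0.3) − (-20)·(+0.4)] / -4500 = +0.004889
|∇h| = √(-0.005222² + 0.004889²) = 0.007153
Seepage velocity v = K·i/n = 310.0 × 0.007153 / 0.32 = 6.929 m/day.

6.9 m/day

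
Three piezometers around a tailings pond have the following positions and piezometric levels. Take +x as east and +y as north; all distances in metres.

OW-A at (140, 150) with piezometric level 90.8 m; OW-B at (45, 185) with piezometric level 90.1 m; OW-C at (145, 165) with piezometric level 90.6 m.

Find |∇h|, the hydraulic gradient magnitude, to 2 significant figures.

0.014

Three-point gradient (reference OW-A): Δ to OW-B = (-95, 35, -0.7), Δ to OW-C = (5, 15, -0.2).
∂h/∂x = +0.002187, ∂h/∂y = -0.01406 (det = -1600).
|∇h| = √(0.002187² + -0.01406²) = 0.01423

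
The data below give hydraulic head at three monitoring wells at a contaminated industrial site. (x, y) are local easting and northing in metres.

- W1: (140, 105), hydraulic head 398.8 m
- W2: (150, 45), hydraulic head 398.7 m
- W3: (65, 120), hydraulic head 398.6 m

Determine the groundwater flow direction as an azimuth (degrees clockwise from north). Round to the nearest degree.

Three-point gradient (reference W1): Δ to W2 = (10, -60, -0.1), Δ to W3 = (-75, 15, -0.2).
∂h/∂x = +0.003103, ∂h/∂y = +0.002184 (det = -4350).
Flow direction (−∇h) has components (-0.003103 E, -0.002184 N).
Azimuth = atan2(E, N) = atan2(-0.003103, -0.002184) = 234.9° ≈ 235°.

235°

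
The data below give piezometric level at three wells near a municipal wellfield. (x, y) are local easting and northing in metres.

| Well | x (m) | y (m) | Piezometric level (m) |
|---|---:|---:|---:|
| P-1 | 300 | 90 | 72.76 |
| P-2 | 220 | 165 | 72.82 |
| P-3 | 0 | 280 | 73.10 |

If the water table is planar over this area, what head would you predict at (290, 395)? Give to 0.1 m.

Three-point gradient (reference P-1): Δ to P-2 = (-80, 75, +0.06), Δ to P-3 = (-300, 190, +0.34).
∂h/∂x = -0.001932, ∂h/∂y = -0.001260 (det = 7300).
h(290, 395) = 72.76 + (-0.001932)·(-10) + (-0.001260)·(305) = 72.76 +0.019 -0.384 = 72.395 m.

72.4 m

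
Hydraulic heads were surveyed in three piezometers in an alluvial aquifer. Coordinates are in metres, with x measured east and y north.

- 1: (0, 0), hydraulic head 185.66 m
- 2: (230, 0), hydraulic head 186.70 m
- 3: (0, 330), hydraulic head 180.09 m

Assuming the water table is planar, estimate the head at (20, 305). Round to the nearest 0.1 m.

180.6 m

∂h/∂x = (186.70 − 185.66) / (230 − 0) = +0.004522
∂h/∂y = (180.09 − 185.66) / (330 − 0) = -0.01688
h(20, 305) = 185.66 + (+0.004522)·(20) + (-0.01688)·(305) = 185.66 +0.090 -5.148 = 180.602 m.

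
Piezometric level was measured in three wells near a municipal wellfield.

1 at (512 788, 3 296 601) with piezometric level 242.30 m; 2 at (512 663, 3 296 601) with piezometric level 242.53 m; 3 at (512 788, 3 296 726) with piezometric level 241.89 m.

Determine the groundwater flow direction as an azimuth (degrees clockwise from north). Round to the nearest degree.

∂h/∂x = (242.53 − 242.30) / (512663 − 512788) = -0.001840
∂h/∂y = (241.89 − 242.30) / (3296726 − 3296601) = -0.003280
Flow direction (−∇h) has components (+0.001840 E, +0.003280 N).
Azimuth = atan2(E, N) = atan2(+0.001840, +0.003280) = 29.3° ≈ 029°.

029°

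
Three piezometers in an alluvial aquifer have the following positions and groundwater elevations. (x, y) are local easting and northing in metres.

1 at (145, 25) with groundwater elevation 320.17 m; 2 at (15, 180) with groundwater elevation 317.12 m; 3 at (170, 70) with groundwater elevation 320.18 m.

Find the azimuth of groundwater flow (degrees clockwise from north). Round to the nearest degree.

Three-point gradient (reference 1): Δ to 2 = (-130, 155, -3.05), Δ to 3 = (25, 45, +0.01).
∂h/∂x = +0.01427, ∂h/∂y = -0.007707 (det = -9725).
Flow direction (−∇h) has components (-0.01427 E, +0.007707 N).
Azimuth = atan2(E, N) = atan2(-0.01427, +0.007707) = 298.4° ≈ 298°.

298°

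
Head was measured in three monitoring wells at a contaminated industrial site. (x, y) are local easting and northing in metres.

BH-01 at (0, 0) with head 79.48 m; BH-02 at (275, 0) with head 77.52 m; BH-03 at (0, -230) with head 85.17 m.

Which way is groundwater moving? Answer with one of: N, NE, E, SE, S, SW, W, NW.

N

∂h/∂x = (77.52 − 79.48) / (275 − 0) = -0.007127
∂h/∂y = (85.17 − 79.48) / (-230 − 0) = -0.02474
Flow = −∇h = (+0.007127 east, +0.02474 north), which points north.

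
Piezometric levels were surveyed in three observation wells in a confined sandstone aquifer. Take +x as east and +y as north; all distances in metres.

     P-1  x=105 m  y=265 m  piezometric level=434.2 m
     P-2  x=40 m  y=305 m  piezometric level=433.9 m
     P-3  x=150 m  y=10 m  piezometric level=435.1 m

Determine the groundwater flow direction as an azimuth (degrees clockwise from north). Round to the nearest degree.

318°

With h = a·x + b·y + c and P-1 as origin, the differences give:
  (-65)·a + 40·b = -0.3
  45·a + (-255)·b = +0.9
Eliminate b (×(-255) and ×40, subtract): 14775·a = 40.50 → a = ∂h/∂x = +0.002741
Back-substitute: b = ∂h/∂y = -0.003046.
Flow direction (−∇h) has components (-0.002741 E, +0.003046 N).
Azimuth = atan2(E, N) = atan2(-0.002741, +0.003046) = 318.0° ≈ 318°.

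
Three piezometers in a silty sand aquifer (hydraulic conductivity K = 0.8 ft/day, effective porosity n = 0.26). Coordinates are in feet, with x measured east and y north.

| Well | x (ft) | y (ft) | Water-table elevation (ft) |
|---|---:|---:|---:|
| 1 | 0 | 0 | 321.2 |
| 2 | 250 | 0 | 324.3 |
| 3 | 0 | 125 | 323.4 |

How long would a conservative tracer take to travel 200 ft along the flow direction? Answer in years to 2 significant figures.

8.3 years

∂h/∂x = (324.3 − 321.2) / (250 − 0) = +0.01240
∂h/∂y = (323.4 − 321.2) / (125 − 0) = +0.01760
|∇h| = √(0.01240² + 0.01760²) = 0.02153
Seepage velocity v = K·i/n = 0.8 × 0.02153 / 0.26 = 0.06625 ft/day.
t = 200 / 0.06625 = 3019 days = 8.27 years.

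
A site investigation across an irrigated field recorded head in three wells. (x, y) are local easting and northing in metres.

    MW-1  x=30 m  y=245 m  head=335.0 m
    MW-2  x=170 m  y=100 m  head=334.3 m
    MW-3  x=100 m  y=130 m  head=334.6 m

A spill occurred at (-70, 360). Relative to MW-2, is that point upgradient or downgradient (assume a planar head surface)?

upgradient

With h = a·x + b·y + c and MW-1 as origin, the differences give:
  140·a + (-145)·b = -0.7
  70·a + (-115)·b = -0.4
Eliminate b (×(-115) and ×(-145), subtract): -5950·a = 22.50 → a = ∂h/∂x = -0.003782
Back-substitute: b = ∂h/∂y = +0.001176.
Head at (-70, 360) = 335.0 + (-0.003782)·(-100) + (+0.001176)·(115) = 335.51 m.
That is higher than the 334.3 m at MW-2, so the point is upgradient.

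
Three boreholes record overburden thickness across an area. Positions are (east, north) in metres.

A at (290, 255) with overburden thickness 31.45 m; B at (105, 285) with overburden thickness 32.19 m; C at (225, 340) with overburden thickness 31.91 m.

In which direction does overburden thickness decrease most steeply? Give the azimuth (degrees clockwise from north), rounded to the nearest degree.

127°

With d = a·x + b·y + c and A as origin, the differences give:
  (-185)·a + 30·b = +0.74
  (-65)·a + 85·b = +0.46
Eliminate b (×85 and ×30, subtract): -13775·a = 49.100 → a = ∂d/∂x = -0.003564
Back-substitute: b = ∂d/∂y = +0.002686.
Steepest decrease is along −∇f: components (+0.003564 E, -0.002686 N).
Azimuth = atan2(+0.003564, -0.002686) = 127.0° ≈ 127°.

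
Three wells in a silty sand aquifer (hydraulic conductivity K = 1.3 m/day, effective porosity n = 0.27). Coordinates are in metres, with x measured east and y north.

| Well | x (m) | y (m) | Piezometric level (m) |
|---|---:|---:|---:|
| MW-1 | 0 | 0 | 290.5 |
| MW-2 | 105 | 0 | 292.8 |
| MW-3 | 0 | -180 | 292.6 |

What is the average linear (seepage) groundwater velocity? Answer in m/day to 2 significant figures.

0.12 m/day

∂h/∂x = (292.8 − 290.5) / (105 − 0) = +0.02190
∂h/∂y = (292.6 − 290.5) / (-180 − 0) = -0.01167
|∇h| = √(0.02190² + -0.01167²) = 0.02482
Seepage velocity v = K·i/n = 1.3 × 0.02482 / 0.27 = 0.1195 m/day.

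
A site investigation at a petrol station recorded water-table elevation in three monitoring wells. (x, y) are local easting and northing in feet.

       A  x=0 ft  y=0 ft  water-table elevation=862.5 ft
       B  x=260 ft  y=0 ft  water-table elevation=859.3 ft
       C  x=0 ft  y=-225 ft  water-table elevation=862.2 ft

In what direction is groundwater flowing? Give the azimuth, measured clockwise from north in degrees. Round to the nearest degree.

096°

∂h/∂x = (859.3 − 862.5) / (260 − 0) = -0.01231
∂h/∂y = (862.2 − 862.5) / (-225 − 0) = +0.001333
Flow direction (−∇h) has components (+0.01231 E, -0.001333 N).
Azimuth = atan2(E, N) = atan2(+0.01231, -0.001333) = 96.2° ≈ 096°.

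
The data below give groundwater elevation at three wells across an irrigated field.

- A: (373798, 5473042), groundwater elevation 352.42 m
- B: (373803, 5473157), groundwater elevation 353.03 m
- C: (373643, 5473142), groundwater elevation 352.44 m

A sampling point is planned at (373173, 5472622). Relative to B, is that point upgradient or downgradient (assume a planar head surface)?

downgradient

Taking A as reference: B−A = (5, 115, +0.61); C−A = (-155, 100, +0.02).
Determinant of the coordinate differences = 5·100 − (-155)·115 = 18325.
∂h/∂x = [(+0.61)·100 − (+0.02)·115] / 18325 = +0.003203
∂h/∂y = [5·(+0.02) − (-155)·(+0.61)] / 18325 = +0.005165
Head at (373173, 5472622) = 352.42 + (+0.003203)·(-625) + (+0.005165)·(-420) = 348.25 m.
That is lower than the 353.03 m at B, so the point is downgradient.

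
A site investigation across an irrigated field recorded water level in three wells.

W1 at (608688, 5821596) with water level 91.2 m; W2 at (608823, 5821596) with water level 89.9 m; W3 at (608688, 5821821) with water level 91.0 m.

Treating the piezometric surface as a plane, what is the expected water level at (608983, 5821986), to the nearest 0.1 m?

88.0 m

∂h/∂x = (89.9 − 91.2) / (608823 − 608688) = -0.009630
∂h/∂y = (91.0 − 91.2) / (5821821 − 5821596) = -0.0008889
h(608983, 5821986) = 91.2 + (-0.009630)·(295) + (-0.0008889)·(390) = 91.2 -2.841 -0.347 = 88.013 m.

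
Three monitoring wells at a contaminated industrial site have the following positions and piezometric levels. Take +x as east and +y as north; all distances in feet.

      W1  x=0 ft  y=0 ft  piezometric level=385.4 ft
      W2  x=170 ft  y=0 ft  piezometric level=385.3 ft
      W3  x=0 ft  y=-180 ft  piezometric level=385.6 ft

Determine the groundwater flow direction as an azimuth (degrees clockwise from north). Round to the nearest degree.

∂h/∂x = (385.3 − 385.4) / (170 − 0) = -0.0005882
∂h/∂y = (385.6 − 385.4) / (-180 − 0) = -0.001111
Flow direction (−∇h) has components (+0.0005882 E, +0.001111 N).
Azimuth = atan2(E, N) = atan2(+0.0005882, +0.001111) = 27.9° ≈ 028°.

028°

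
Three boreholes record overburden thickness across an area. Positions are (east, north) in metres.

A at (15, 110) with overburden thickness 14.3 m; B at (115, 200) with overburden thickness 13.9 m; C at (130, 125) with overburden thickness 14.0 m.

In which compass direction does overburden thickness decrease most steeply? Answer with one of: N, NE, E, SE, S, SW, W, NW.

NE

Differences from A: to B (Δx, Δy, Δh) = (100, 90, -0.4); to C = (115, 15, -0.3).
Solve a·Δx + b·Δy = Δd: det = 100·15 − 115·90 = -8850.
∂d/∂x = [(-0.4)·15 − (-0.3)·90] / -8850 = -0.002373
∂d/∂y = [100·(-0.3) − 115·(-0.4)] / -8850 = -0.001808
Steepest decrease is along −∇f = (+0.002373 E, +0.001808 N) → northeast.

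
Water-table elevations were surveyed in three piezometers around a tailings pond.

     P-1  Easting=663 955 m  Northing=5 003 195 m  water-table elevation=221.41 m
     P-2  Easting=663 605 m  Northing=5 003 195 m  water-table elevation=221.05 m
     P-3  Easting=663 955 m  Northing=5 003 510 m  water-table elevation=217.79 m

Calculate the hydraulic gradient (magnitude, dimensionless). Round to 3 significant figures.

0.0115

∂h/∂x = (221.05 − 221.41) / (663605 − 663955) = +0.001029
∂h/∂y = (217.79 − 221.41) / (5003510 − 5003195) = -0.01149
|∇h| = √(0.001029² + -0.01149²) = 0.01154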